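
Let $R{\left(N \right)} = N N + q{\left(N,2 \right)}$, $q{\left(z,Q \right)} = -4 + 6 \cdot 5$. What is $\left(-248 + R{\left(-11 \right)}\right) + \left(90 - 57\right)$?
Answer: $-68$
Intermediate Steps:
$q{\left(z,Q \right)} = 26$ ($q{\left(z,Q \right)} = -4 + 30 = 26$)
$R{\left(N \right)} = 26 + N^{2}$ ($R{\left(N \right)} = N N + 26 = N^{2} + 26 = 26 + N^{2}$)
$\left(-248 + R{\left(-11 \right)}\right) + \left(90 - 57\right) = \left(-248 + \left(26 + \left(-11\right)^{2}\right)\right) + \left(90 - 57\right) = \left(-248 + \left(26 + 121\right)\right) + 33 = \left(-248 + 147\right) + 33 = -101 + 33 = -68$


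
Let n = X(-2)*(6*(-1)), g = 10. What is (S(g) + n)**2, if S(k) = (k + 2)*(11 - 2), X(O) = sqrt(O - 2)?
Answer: 11520 - 2592*I ≈ 11520.0 - 2592.0*I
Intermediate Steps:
X(O) = sqrt(-2 + O)
S(k) = 18 + 9*k (S(k) = (2 + k)*9 = 18 + 9*k)
n = -12*I (n = sqrt(-2 - 2)*(6*(-1)) = sqrt(-4)*(-6) = (2*I)*(-6) = -12*I ≈ -12.0*I)
(S(g) + n)**2 = ((18 + 9*10) - 12*I)**2 = ((18 + 90) - 12*I)**2 = (108 - 12*I)**2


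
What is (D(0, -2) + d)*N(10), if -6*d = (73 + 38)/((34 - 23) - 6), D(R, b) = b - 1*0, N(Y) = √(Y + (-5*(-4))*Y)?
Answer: -57*√210/10 ≈ -82.601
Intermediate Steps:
N(Y) = √21*√Y (N(Y) = √(Y + 20*Y) = √(21*Y) = √21*√Y)
D(R, b) = b (D(R, b) = b + 0 = b)
d = -37/10 (d = -(73 + 38)/(6*((34 - 23) - 6)) = -37/(2*(11 - 6)) = -37/(2*5) = -⅙*111/5 = -37/10 ≈ -3.7000)
(D(0, -2) + d)*N(10) = (-2 - 37/10)*(√21*√10) = -57*√210/10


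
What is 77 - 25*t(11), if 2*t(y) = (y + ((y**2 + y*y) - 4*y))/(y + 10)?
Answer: -1991/42 ≈ -47.405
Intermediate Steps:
t(y) = (-3*y + 2*y**2)/(2*(10 + y)) (t(y) = ((y + ((y**2 + y*y) - 4*y))/(y + 10))/2 = ((y + ((y**2 + y**2) - 4*y))/(10 + y))/2 = ((y + (2*y**2 - 4*y))/(10 + y))/2 = ((y + (-4*y + 2*y**2))/(10 + y))/2 = ((-3*y + 2*y**2)/(10 + y))/2 = (-3*y + 2*y**2)/(2*(10 + y)))
77 - 25*t(11) = 77 - 25*11*(-3 + 2*11)/(2*(10 + 11)) = 77 - 25*11*(-3 + 22)/(2*21) = 77 - 25*11*19/(2*21) = 77 - 25*209/42 = 77 - 5225/42 = -1991/42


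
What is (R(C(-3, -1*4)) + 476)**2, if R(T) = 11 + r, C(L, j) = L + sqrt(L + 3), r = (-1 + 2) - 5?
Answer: 233289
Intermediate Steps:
r = -4 (r = 1 - 5 = -4)
C(L, j) = L + sqrt(3 + L)
R(T) = 7 (R(T) = 11 - 4 = 7)
(R(C(-3, -1*4)) + 476)**2 = (7 + 476)**2 = 483**2 = 233289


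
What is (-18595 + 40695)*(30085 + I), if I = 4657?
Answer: 767798200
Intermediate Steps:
(-18595 + 40695)*(30085 + I) = (-18595 + 40695)*(30085 + 4657) = 22100*34742 = 767798200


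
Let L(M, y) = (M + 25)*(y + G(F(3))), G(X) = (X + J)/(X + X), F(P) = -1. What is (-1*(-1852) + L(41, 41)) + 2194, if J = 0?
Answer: 6785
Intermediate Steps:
G(X) = 1/2 (G(X) = (X + 0)/(X + X) = X/((2*X)) = X*(1/(2*X)) = 1/2)
L(M, y) = (1/2 + y)*(25 + M) (L(M, y) = (M + 25)*(y + 1/2) = (25 + M)*(1/2 + y) = (1/2 + y)*(25 + M))
(-1*(-1852) + L(41, 41)) + 2194 = (-1*(-1852) + (25/2 + (1/2)*41 + 25*41 + 41*41)) + 2194 = (1852 + (25/2 + 41/2 + 1025 + 1681)) + 2194 = (1852 + 2739) + 2194 = 4591 + 2194 = 6785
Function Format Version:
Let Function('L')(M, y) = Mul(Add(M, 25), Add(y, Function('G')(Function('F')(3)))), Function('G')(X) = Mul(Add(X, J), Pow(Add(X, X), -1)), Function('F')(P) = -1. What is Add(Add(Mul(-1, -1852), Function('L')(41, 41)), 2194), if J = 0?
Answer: 6785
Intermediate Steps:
Function('G')(X) = Rational(1, 2) (Function('G')(X) = Mul(Add(X, 0), Pow(Add(X, X), -1)) = Mul(X, Pow(Mul(2, X), -1)) = Mul(X, Mul(Rational(1, 2), Pow(X, -1))) = Rational(1, 2))
Function('L')(M, y) = Mul(Add(Rational(1, 2), y), Add(25, M)) (Function('L')(M, y) = Mul(Add(M, 25), Add(y, Rational(1, 2))) = Mul(Add(25, M), Add(Rational(1, 2), y)) = Mul(Add(Rational(1, 2), y), Add(25, M)))
Add(Add(Mul(-1, -1852), Function('L')(41, 41)), 2194) = Add(Add(Mul(-1, -1852), Add(Rational(25, 2), Mul(Rational(1, 2), 41), Mul(25, 41), Mul(41, 41))), 2194) = Add(Add(1852, Add(Rational(25, 2), Rational(41, 2), 1025, 1681)), 2194) = Add(Add(1852, 2739), 2194) = Add(4591, 2194) = 6785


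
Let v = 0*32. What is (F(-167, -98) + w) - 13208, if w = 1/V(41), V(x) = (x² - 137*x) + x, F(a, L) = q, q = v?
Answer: -51445161/3895 ≈ -13208.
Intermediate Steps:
v = 0
q = 0
F(a, L) = 0
V(x) = x² - 136*x
w = -1/3895 (w = 1/(41*(-136 + 41)) = 1/(41*(-95)) = 1/(-3895) = -1/3895 ≈ -0.00025674)
(F(-167, -98) + w) - 13208 = (0 - 1/3895) - 13208 = -1/3895 - 13208 = -51445161/3895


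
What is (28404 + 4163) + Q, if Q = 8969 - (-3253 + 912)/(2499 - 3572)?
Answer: 44565787/1073 ≈ 41534.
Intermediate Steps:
Q = 9621396/1073 (Q = 8969 - (-2341)/(-1073) = 8969 - (-2341)*(-1)/1073 = 8969 - 1*2341/1073 = 8969 - 2341/1073 = 9621396/1073 ≈ 8966.8)
(28404 + 4163) + Q = (28404 + 4163) + 9621396/1073 = 32567 + 9621396/1073 = 44565787/1073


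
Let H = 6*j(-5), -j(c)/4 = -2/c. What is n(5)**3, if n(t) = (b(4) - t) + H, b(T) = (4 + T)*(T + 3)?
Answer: 8869743/125 ≈ 70958.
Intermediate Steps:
j(c) = 8/c (j(c) = -(-8)/c = 8/c)
b(T) = (3 + T)*(4 + T) (b(T) = (4 + T)*(3 + T) = (3 + T)*(4 + T))
H = -48/5 (H = 6*(8/(-5)) = 6*(8*(-1/5)) = 6*(-8/5) = -48/5 ≈ -9.6000)
n(t) = 232/5 - t (n(t) = ((12 + 4**2 + 7*4) - t) - 48/5 = ((12 + 16 + 28) - t) - 48/5 = (56 - t) - 48/5 = 232/5 - t)
n(5)**3 = (232/5 - 1*5)**3 = (232/5 - 5)**3 = (207/5)**3 = 8869743/125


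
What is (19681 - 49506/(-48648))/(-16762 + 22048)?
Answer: 53193933/14286296 ≈ 3.7234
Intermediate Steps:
(19681 - 49506/(-48648))/(-16762 + 22048) = (19681 - 49506*(-1/48648))/5286 = (19681 + 8251/8108)*(1/5286) = (159581799/8108)*(1/5286) = 53193933/14286296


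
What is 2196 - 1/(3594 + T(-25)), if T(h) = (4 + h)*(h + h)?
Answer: 10198223/4644 ≈ 2196.0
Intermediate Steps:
T(h) = 2*h*(4 + h) (T(h) = (4 + h)*(2*h) = 2*h*(4 + h))
2196 - 1/(3594 + T(-25)) = 2196 - 1/(3594 + 2*(-25)*(4 - 25)) = 2196 - 1/(3594 + 2*(-25)*(-21)) = 2196 - 1/(3594 + 1050) = 2196 - 1/4644 = 10198223/4644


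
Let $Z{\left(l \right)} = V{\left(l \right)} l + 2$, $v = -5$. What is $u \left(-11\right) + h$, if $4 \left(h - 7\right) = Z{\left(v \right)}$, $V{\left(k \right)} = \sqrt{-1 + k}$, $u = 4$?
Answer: $- \frac{73}{2} - \frac{5 i \sqrt{6}}{4} \approx -36.5 - 3.0619 i$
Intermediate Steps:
$Z{\left(l \right)} = 2 + l \sqrt{-1 + l}$ ($Z{\left(l \right)} = \sqrt{-1 + l} l + 2 = l \sqrt{-1 + l} + 2 = 2 + l \sqrt{-1 + l}$)
$h = \frac{15}{2} - \frac{5 i \sqrt{6}}{4}$ ($h = 7 + \frac{2 - 5 \sqrt{-1 - 5}}{4} = 7 + \frac{2 - 5 \sqrt{-6}}{4} = 7 + \frac{2 - 5 i \sqrt{6}}{4} = 7 + \left(\frac{1}{2} - \frac{5 i \sqrt{6}}{4}\right) = \frac{15}{2} - \frac{5 i \sqrt{6}}{4} \approx 7.5 - 3.0619 i$)
$u \left(-11\right) + h = 4 \left(-11\right) + \left(\frac{15}{2} - \frac{5 i \sqrt{6}}{4}\right) = -44 + \left(\frac{15}{2} - \frac{5 i \sqrt{6}}{4}\right) = - \frac{73}{2} - \frac{5 i \sqrt{6}}{4}$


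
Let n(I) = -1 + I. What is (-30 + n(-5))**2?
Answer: 1296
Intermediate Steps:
(-30 + n(-5))**2 = (-30 + (-1 - 5))**2 = (-30 - 6)**2 = (-36)**2 = 1296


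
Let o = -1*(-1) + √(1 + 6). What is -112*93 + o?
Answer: -10415 + √7 ≈ -10412.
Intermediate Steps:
o = 1 + √7 ≈ 3.6458
-112*93 + o = -112*93 + (1 + √7) = -10416 + (1 + √7) = -10415 + √7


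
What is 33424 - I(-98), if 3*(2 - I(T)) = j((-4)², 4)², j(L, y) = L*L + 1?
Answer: 166315/3 ≈ 55438.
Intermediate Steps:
j(L, y) = 1 + L² (j(L, y) = L² + 1 = 1 + L²)
I(T) = -66043/3 (I(T) = 2 - (1 + ((-4)²)²)²/3 = 2 - (1 + 16²)²/3 = 2 - (1 + 256)²/3 = 2 - ⅓*257² = 2 - ⅓*66049 = 2 - 66049/3 = -66043/3)
33424 - I(-98) = 33424 - 1*(-66043/3) = 33424 + 66043/3 = 166315/3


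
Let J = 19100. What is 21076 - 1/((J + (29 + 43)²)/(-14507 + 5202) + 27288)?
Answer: 5350997348951/253890556 ≈ 21076.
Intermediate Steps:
21076 - 1/((J + (29 + 43)²)/(-14507 + 5202) + 27288) = 21076 - 1/((19100 + (29 + 43)²)/(-14507 + 5202) + 27288) = 21076 - 1/((19100 + 72²)/(-9305) + 27288) = 21076 - 1/((19100 + 5184)*(-1/9305) + 27288) = 21076 - 1/(24284*(-1/9305) + 27288) = 21076 - 1/(-24284/9305 + 27288) = 21076 - 1/253890556/9305 = 21076 - 1*9305/253890556 = 21076 - 9305/253890556 = 5350997348951/253890556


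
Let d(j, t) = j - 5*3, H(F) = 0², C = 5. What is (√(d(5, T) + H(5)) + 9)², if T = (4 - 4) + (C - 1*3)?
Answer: (9 + I*√10)² ≈ 71.0 + 56.921*I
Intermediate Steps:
T = 2 (T = (4 - 4) + (5 - 1*3) = 0 + (5 - 3) = 0 + 2 = 2)
H(F) = 0
d(j, t) = -15 + j (d(j, t) = j - 15 = -15 + j)
(√(d(5, T) + H(5)) + 9)² = (√((-15 + 5) + 0) + 9)² = (√(-10 + 0) + 9)² = (√(-10) + 9)² = (I*√10 + 9)² = (9 + I*√10)²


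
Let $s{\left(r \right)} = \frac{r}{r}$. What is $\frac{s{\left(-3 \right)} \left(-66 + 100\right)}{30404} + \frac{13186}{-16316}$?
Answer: $- \frac{25022025}{31004479} \approx -0.80704$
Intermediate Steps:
$s{\left(r \right)} = 1$
$\frac{s{\left(-3 \right)} \left(-66 + 100\right)}{30404} + \frac{13186}{-16316} = \frac{1 \left(-66 + 100\right)}{30404} + \frac{13186}{-16316} = 1 \cdot 34 \cdot \frac{1}{30404} + 13186 \left(- \frac{1}{16316}\right) = 34 \cdot \frac{1}{30404} - \frac{6593}{8158} = \frac{17}{15202} - \frac{6593}{8158} = - \frac{25022025}{31004479}$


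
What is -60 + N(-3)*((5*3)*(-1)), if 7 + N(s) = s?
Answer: 90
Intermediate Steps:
N(s) = -7 + s
-60 + N(-3)*((5*3)*(-1)) = -60 + (-7 - 3)*((5*3)*(-1)) = -60 - 150*(-1) = -60 - 10*(-15) = -60 + 150 = 90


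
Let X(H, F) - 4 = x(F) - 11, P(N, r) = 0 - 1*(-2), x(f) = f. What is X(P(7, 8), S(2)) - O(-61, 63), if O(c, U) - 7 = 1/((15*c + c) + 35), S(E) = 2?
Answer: -11291/941 ≈ -11.999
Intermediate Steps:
P(N, r) = 2 (P(N, r) = 0 + 2 = 2)
X(H, F) = -7 + F (X(H, F) = 4 + (F - 11) = 4 + (-11 + F) = -7 + F)
O(c, U) = 7 + 1/(35 + 16*c) (O(c, U) = 7 + 1/((15*c + c) + 35) = 7 + 1/(16*c + 35) = 7 + 1/(35 + 16*c))
X(P(7, 8), S(2)) - O(-61, 63) = (-7 + 2) - 2*(123 + 56*(-61))/(35 + 16*(-61)) = -5 - 2*(123 - 3416)/(35 - 976) = -5 - 2*(-3293)/(-941) = -5 - 2*(-1)*(-3293)/941 = -5 - 1*6586/941 = -5 - 6586/941 = -11291/941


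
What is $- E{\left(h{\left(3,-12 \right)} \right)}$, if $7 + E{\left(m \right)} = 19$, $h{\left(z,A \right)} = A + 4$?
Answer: $-12$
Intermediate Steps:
$h{\left(z,A \right)} = 4 + A$
$E{\left(m \right)} = 12$ ($E{\left(m \right)} = -7 + 19 = 12$)
$- E{\left(h{\left(3,-12 \right)} \right)} = \left(-1\right) 12 = -12$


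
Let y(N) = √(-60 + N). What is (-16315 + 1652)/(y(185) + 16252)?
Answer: -238303076/264127379 + 73315*√5/264127379 ≈ -0.90161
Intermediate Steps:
(-16315 + 1652)/(y(185) + 16252) = (-16315 + 1652)/(√(-60 + 185) + 16252) = -14663/(√125 + 16252) = -14663/(5*√5 + 16252) = -14663/(16252 + 5*√5)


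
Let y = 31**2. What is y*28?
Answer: 26908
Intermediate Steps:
y = 961
y*28 = 961*28 = 26908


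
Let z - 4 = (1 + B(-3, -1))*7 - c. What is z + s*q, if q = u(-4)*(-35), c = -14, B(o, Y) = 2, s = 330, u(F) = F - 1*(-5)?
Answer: -11511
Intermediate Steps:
u(F) = 5 + F (u(F) = F + 5 = 5 + F)
q = -35 (q = (5 - 4)*(-35) = 1*(-35) = -35)
z = 39 (z = 4 + ((1 + 2)*7 - 1*(-14)) = 4 + (3*7 + 14) = 4 + (21 + 14) = 4 + 35 = 39)
z + s*q = 39 + 330*(-35) = 39 - 11550 = -11511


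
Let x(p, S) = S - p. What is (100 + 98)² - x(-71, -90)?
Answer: 39223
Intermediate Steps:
(100 + 98)² - x(-71, -90) = (100 + 98)² - (-90 - 1*(-71)) = 198² - (-90 + 71) = 39204 - 1*(-19) = 39204 + 19 = 39223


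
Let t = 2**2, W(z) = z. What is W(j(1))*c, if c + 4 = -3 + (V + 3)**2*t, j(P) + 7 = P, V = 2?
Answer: -558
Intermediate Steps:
j(P) = -7 + P
t = 4
c = 93 (c = -4 + (-3 + (2 + 3)**2*4) = -4 + (-3 + 5**2*4) = -4 + (-3 + 25*4) = -4 + (-3 + 100) = -4 + 97 = 93)
W(j(1))*c = (-7 + 1)*93 = -6*93 = -558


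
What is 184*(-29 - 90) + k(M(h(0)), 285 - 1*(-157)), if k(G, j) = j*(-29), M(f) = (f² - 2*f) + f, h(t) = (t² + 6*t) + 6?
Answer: -34714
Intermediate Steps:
h(t) = 6 + t² + 6*t
M(f) = f² - f
k(G, j) = -29*j
184*(-29 - 90) + k(M(h(0)), 285 - 1*(-157)) = 184*(-29 - 90) - 29*(285 - 1*(-157)) = 184*(-119) - 29*(285 + 157) = -21896 - 29*442 = -21896 - 12818 = -34714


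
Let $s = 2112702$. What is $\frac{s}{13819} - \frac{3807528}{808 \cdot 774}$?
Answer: $\frac{52860445823}{360095502} \approx 146.8$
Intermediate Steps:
$\frac{s}{13819} - \frac{3807528}{808 \cdot 774} = \frac{2112702}{13819} - \frac{3807528}{808 \cdot 774} = 2112702 \cdot \frac{1}{13819} - \frac{3807528}{625392} = \frac{2112702}{13819} - \frac{158647}{26058} = \frac{52860445823}{360095502}$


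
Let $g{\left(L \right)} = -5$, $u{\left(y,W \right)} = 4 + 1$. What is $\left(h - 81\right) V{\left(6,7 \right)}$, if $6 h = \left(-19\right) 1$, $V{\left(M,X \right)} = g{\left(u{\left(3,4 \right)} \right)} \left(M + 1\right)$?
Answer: $\frac{17675}{6} \approx 2945.8$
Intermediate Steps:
$u{\left(y,W \right)} = 5$
$V{\left(M,X \right)} = -5 - 5 M$ ($V{\left(M,X \right)} = - 5 \left(M + 1\right) = - 5 \left(1 + M\right) = -5 - 5 M$)
$h = - \frac{19}{6}$ ($h = \frac{\left(-19\right) 1}{6} = \frac{1}{6} \left(-19\right) = - \frac{19}{6} \approx -3.1667$)
$\left(h - 81\right) V{\left(6,7 \right)} = \left(- \frac{19}{6} - 81\right) \left(-5 - 30\right) = - \frac{505 \left(-5 - 30\right)}{6} = \left(- \frac{505}{6}\right) \left(-35\right) = \frac{17675}{6}$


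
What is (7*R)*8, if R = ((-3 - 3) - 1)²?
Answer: 2744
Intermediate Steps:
R = 49 (R = (-6 - 1)² = (-7)² = 49)
(7*R)*8 = (7*49)*8 = 343*8 = 2744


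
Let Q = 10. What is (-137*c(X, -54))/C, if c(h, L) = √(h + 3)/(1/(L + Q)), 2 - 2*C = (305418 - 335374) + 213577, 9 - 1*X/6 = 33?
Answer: -12056*I*√141/183619 ≈ -0.77964*I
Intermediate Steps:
X = -144 (X = 54 - 6*33 = 54 - 198 = -144)
C = -183619/2 (C = 1 - ((305418 - 335374) + 213577)/2 = 1 - (-29956 + 213577)/2 = 1 - ½*183621 = 1 - 183621/2 = -183619/2 ≈ -91810.)
c(h, L) = √(3 + h)*(10 + L) (c(h, L) = √(h + 3)/(1/(L + 10)) = √(3 + h)/(1/(10 + L)) = √(3 + h)*(10 + L))
(-137*c(X, -54))/C = (-137*√(3 - 144)*(10 - 54))/(-183619/2) = -137*√(-141)*(-44)*(-2/183619) = -137*I*√141*(-44)*(-2/183619) = -(-6028)*I*√141*(-2/183619) = (6028*I*√141)*(-2/183619) = -12056*I*√141/183619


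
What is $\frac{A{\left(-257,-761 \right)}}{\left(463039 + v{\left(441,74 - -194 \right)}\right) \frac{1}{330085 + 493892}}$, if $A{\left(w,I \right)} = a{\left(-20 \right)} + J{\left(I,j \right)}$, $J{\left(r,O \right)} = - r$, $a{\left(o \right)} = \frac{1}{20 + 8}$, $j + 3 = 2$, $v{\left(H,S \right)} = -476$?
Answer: $\frac{2508303699}{1850252} \approx 1355.7$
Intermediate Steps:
$j = -1$ ($j = -3 + 2 = -1$)
$a{\left(o \right)} = \frac{1}{28}$
$A{\left(w,I \right)} = \frac{1}{28} - I$
$\frac{A{\left(-257,-761 \right)}}{\left(463039 + v{\left(441,74 - -194 \right)}\right) \frac{1}{330085 + 493892}} = \frac{\frac{1}{28} - -761}{\left(463039 - 476\right) \frac{1}{330085 + 493892}} = \frac{\frac{1}{28} + 761}{462563 \cdot \frac{1}{823977}} = \frac{21309}{28 \cdot 462563 \cdot \frac{1}{823977}} = \frac{21309}{28 \cdot \frac{462563}{823977}} = \frac{21309}{28} \cdot \frac{823977}{462563} = \frac{2508303699}{1850252}$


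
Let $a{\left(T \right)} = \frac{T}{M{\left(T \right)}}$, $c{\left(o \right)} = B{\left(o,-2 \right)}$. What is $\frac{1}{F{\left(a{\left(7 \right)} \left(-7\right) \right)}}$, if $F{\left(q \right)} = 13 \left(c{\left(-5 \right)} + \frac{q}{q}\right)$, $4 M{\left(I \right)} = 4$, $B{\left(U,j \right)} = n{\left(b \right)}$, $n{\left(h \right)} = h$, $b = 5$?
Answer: $\frac{1}{78} \approx 0.012821$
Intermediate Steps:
$B{\left(U,j \right)} = 5$
$M{\left(I \right)} = 1$ ($M{\left(I \right)} = \frac{1}{4} \cdot 4 = 1$)
$c{\left(o \right)} = 5$
$a{\left(T \right)} = T$ ($a{\left(T \right)} = \frac{T}{1} = T 1 = T$)
$F{\left(q \right)} = 78$ ($F{\left(q \right)} = 13 \left(5 + \frac{q}{q}\right) = 13 \left(5 + 1\right) = 13 \cdot 6 = 78$)
$\frac{1}{F{\left(a{\left(7 \right)} \left(-7\right) \right)}} = \frac{1}{78}$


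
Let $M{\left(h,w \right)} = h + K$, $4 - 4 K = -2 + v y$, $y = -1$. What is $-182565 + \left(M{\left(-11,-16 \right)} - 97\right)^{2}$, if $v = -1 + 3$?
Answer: $-171329$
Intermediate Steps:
$v = 2$
$K = 2$ ($K = 1 - \frac{-2 + 2 \left(-1\right)}{4} = 1 - \frac{-2 - 2}{4} = 1 - -1 = 1 + 1 = 2$)
$M{\left(h,w \right)} = 2 + h$ ($M{\left(h,w \right)} = h + 2 = 2 + h$)
$-182565 + \left(M{\left(-11,-16 \right)} - 97\right)^{2} = -182565 + \left(\left(2 - 11\right) - 97\right)^{2} = -182565 + \left(-9 - 97\right)^{2} = -182565 + \left(-106\right)^{2} = -182565 + 11236 = -171329$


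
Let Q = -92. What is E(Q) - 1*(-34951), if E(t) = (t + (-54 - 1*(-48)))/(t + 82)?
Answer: 174804/5 ≈ 34961.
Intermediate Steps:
E(t) = (-6 + t)/(82 + t) (E(t) = (t + (-54 + 48))/(82 + t) = (t - 6)/(82 + t) = (-6 + t)/(82 + t))
E(Q) - 1*(-34951) = (-6 - 92)/(82 - 92) - 1*(-34951) = -98/(-10) + 34951 = -⅒*(-98) + 34951 = 49/5 + 34951 = 174804/5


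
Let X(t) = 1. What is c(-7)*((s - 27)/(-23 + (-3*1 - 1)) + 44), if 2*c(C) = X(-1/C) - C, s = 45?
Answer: 520/3 ≈ 173.33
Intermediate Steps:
c(C) = 1/2 - C/2 (c(C) = (1 - C)/2 = 1/2 - C/2)
c(-7)*((s - 27)/(-23 + (-3*1 - 1)) + 44) = (1/2 - 1/2*(-7))*((45 - 27)/(-23 + (-3*1 - 1)) + 44) = (1/2 + 7/2)*(18/(-23 + (-3 - 1)) + 44) = 4*(18/(-23 - 4) + 44) = 4*(18/(-27) + 44) = 4*(18*(-1/27) + 44) = 4*(-2/3 + 44) = 4*(130/3) = 520/3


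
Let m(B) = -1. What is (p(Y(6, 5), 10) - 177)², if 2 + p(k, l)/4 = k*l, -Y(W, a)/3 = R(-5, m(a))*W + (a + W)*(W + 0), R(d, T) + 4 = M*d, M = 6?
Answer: 268140625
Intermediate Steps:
R(d, T) = -4 + 6*d
Y(W, a) = 102*W - 3*W*(W + a) (Y(W, a) = -3*((-4 + 6*(-5))*W + (a + W)*(W + 0)) = -3*((-4 - 30)*W + (W + a)*W) = -3*(-34*W + W*(W + a)) = 102*W - 3*W*(W + a))
p(k, l) = -8 + 4*k*l (p(k, l) = -8 + 4*(k*l) = -8 + 4*k*l)
(p(Y(6, 5), 10) - 177)² = ((-8 + 4*(3*6*(34 - 1*6 - 1*5))*10) - 177)² = ((-8 + 4*(3*6*(34 - 6 - 5))*10) - 177)² = ((-8 + 4*(3*6*23)*10) - 177)² = ((-8 + 4*414*10) - 177)² = ((-8 + 16560) - 177)² = (16552 - 177)² = 16375² = 268140625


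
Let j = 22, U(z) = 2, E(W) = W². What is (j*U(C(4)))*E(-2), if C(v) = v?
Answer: 176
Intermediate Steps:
(j*U(C(4)))*E(-2) = (22*2)*(-2)² = 44*4 = 176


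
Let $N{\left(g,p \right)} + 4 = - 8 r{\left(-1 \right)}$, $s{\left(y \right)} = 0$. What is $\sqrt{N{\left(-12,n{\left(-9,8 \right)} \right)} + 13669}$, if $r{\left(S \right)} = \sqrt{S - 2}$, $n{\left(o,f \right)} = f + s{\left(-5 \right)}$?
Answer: $\sqrt{13665 - 8 i \sqrt{3}} \approx 116.9 - 0.0593 i$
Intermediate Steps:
$n{\left(o,f \right)} = f$ ($n{\left(o,f \right)} = f + 0 = f$)
$r{\left(S \right)} = \sqrt{-2 + S}$
$N{\left(g,p \right)} = -4 - 8 i \sqrt{3}$ ($N{\left(g,p \right)} = -4 - 8 \sqrt{-2 - 1} = -4 - 8 \sqrt{-3} = -4 - 8 i \sqrt{3}$)
$\sqrt{N{\left(-12,n{\left(-9,8 \right)} \right)} + 13669} = \sqrt{\left(-4 - 8 i \sqrt{3}\right) + 13669} = \sqrt{13665 - 8 i \sqrt{3}}$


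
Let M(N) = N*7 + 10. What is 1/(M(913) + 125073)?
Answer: 1/131474 ≈ 7.6061e-6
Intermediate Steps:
M(N) = 10 + 7*N (M(N) = 7*N + 10 = 10 + 7*N)
1/(M(913) + 125073) = 1/((10 + 7*913) + 125073) = 1/((10 + 6391) + 125073) = 1/(6401 + 125073) = 1/131474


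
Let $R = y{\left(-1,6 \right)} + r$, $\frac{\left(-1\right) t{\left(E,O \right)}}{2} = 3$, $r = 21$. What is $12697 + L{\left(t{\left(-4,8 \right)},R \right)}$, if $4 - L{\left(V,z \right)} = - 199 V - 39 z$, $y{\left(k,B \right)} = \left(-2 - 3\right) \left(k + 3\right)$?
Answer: $11936$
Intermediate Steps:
$y{\left(k,B \right)} = -15 - 5 k$ ($y{\left(k,B \right)} = - 5 \left(3 + k\right) = -15 - 5 k$)
$t{\left(E,O \right)} = -6$ ($t{\left(E,O \right)} = \left(-2\right) 3 = -6$)
$R = 11$ ($R = \left(-15 - -5\right) + 21 = \left(-15 + 5\right) + 21 = -10 + 21 = 11$)
$L{\left(V,z \right)} = 4 + 39 z + 199 V$ ($L{\left(V,z \right)} = 4 - \left(- 199 V - 39 z\right) = 4 + \left(39 z + 199 V\right) = 4 + 39 z + 199 V$)
$12697 + L{\left(t{\left(-4,8 \right)},R \right)} = 12697 + \left(4 + 39 \cdot 11 + 199 \left(-6\right)\right) = 12697 + \left(4 + 429 - 1194\right) = 12697 - 761 = 11936$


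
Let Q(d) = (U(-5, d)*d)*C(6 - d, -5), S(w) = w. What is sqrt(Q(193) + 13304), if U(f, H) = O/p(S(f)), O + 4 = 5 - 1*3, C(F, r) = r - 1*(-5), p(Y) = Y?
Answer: 2*sqrt(3326) ≈ 115.34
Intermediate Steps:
C(F, r) = 5 + r (C(F, r) = r + 5 = 5 + r)
O = -2 (O = -4 + (5 - 1*3) = -4 + (5 - 3) = -4 + 2 = -2)
U(f, H) = -2/f
Q(d) = 0 (Q(d) = ((-2/(-5))*d)*(5 - 5) = ((-2*(-1/5))*d)*0 = (2*d/5)*0 = 0)
sqrt(Q(193) + 13304) = sqrt(0 + 13304) = sqrt(13304) = 2*sqrt(3326)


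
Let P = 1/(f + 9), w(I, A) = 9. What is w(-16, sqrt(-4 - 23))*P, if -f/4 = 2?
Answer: 9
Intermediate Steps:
f = -8 (f = -4*2 = -8)
P = 1 (P = 1/(-8 + 9) = 1/1 = 1)
w(-16, sqrt(-4 - 23))*P = 9*1 = 9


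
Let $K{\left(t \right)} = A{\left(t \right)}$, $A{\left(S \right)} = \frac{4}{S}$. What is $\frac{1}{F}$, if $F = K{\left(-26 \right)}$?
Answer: $- \frac{13}{2} \approx -6.5$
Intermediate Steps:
$K{\left(t \right)} = \frac{4}{t}$
$F = - \frac{2}{13}$ ($F = \frac{4}{-26} = 4 \left(- \frac{1}{26}\right) = - \frac{2}{13} \approx -0.15385$)
$\frac{1}{F} = \frac{1}{- \frac{2}{13}} = - \frac{13}{2}$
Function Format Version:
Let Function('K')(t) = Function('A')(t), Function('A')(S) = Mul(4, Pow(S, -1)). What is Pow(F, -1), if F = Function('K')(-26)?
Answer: Rational(-13, 2) ≈ -6.5000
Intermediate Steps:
Function('K')(t) = Mul(4, Pow(t, -1))
F = Rational(-2, 13) (F = Mul(4, Pow(-26, -1)) = Mul(4, Rational(-1, 26)) = Rational(-2, 13) ≈ -0.15385)
Pow(F, -1) = Pow(Rational(-2, 13), -1) = Rational(-13, 2)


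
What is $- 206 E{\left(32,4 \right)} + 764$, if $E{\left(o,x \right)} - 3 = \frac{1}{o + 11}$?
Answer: $\frac{6072}{43} \approx 141.21$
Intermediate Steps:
$E{\left(o,x \right)} = 3 + \frac{1}{11 + o}$ ($E{\left(o,x \right)} = 3 + \frac{1}{o + 11} = 3 + \frac{1}{11 + o}$)
$- 206 E{\left(32,4 \right)} + 764 = - 206 \frac{34 + 3 \cdot 32}{11 + 32} + 764 = - 206 \frac{34 + 96}{43} + 764 = - 206 \cdot \frac{1}{43} \cdot 130 + 764 = \left(-206\right) \frac{130}{43} + 764 = - \frac{26780}{43} + 764 = \frac{6072}{43}$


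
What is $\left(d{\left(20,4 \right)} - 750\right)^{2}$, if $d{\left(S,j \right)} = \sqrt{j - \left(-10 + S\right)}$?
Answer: $\left(750 - i \sqrt{6}\right)^{2} \approx 5.6249 \cdot 10^{5} - 3674.0 i$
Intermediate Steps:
$d{\left(S,j \right)} = \sqrt{10 + j - S}$
$\left(d{\left(20,4 \right)} - 750\right)^{2} = \left(\sqrt{10 + 4 - 20} - 750\right)^{2} = \left(\sqrt{-6} - 750\right)^{2} = \left(i \sqrt{6} - 750\right)^{2} = \left(-750 + i \sqrt{6}\right)^{2}$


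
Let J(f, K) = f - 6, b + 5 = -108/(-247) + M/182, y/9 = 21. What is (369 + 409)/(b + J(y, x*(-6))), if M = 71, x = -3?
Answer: 2690324/618385 ≈ 4.3506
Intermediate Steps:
y = 189 (y = 9*21 = 189)
b = -14429/3458 (b = -5 + (-108/(-247) + 71/182) = -5 + (-108*(-1/247) + 71*(1/182)) = -5 + (108/247 + 71/182) = -5 + 2861/3458 = -14429/3458 ≈ -4.1726)
J(f, K) = -6 + f
(369 + 409)/(b + J(y, x*(-6))) = (369 + 409)/(-14429/3458 + (-6 + 189)) = 778/(-14429/3458 + 183) = 778/(618385/3458) = 778*(3458/618385) = 2690324/618385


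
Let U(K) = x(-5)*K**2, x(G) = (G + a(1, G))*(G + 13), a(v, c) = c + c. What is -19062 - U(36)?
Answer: 136458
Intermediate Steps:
a(v, c) = 2*c
x(G) = 3*G*(13 + G) (x(G) = (G + 2*G)*(G + 13) = (3*G)*(13 + G) = 3*G*(13 + G))
U(K) = -120*K**2 (U(K) = (3*(-5)*(13 - 5))*K**2 = (3*(-5)*8)*K**2 = -120*K**2)
-19062 - U(36) = -19062 - (-120)*36**2 = -19062 - (-120)*1296 = -19062 - 1*(-155520) = -19062 + 155520 = 136458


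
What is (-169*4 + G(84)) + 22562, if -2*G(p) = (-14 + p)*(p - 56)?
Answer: 20906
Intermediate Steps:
G(p) = -(-56 + p)*(-14 + p)/2 (G(p) = -(-14 + p)*(p - 56)/2 = -(-14 + p)*(-56 + p)/2 = -(-56 + p)*(-14 + p)/2)
(-169*4 + G(84)) + 22562 = (-169*4 + (-392 + 35*84 - ½*84²)) + 22562 = (-676 + (-392 + 2940 - ½*7056)) + 22562 = (-676 + (-392 + 2940 - 3528)) + 22562 = (-676 - 980) + 22562 = -1656 + 22562 = 20906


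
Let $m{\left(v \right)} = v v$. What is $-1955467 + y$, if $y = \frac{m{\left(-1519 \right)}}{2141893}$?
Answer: $- \frac{4188398771670}{2141893} \approx -1.9555 \cdot 10^{6}$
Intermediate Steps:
$m{\left(v \right)} = v^{2}$
$y = \frac{2307361}{2141893}$ ($y = \frac{\left(-1519\right)^{2}}{2141893} = 2307361 \cdot \frac{1}{2141893} = \frac{2307361}{2141893} \approx 1.0773$)
$-1955467 + y = -1955467 + \frac{2307361}{2141893} = - \frac{4188398771670}{2141893}$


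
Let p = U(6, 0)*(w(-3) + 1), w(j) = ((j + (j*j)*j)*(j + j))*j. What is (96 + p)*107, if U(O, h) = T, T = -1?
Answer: 67945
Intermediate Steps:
U(O, h) = -1
w(j) = 2*j**2*(j + j**3) (w(j) = ((j + j**2*j)*(2*j))*j = ((j + j**3)*(2*j))*j = (2*j*(j + j**3))*j = 2*j**2*(j + j**3))
p = 539 (p = -(2*(-3)**3*(1 + (-3)**2) + 1) = -(2*(-27)*(1 + 9) + 1) = -(2*(-27)*10 + 1) = -(-540 + 1) = -1*(-539) = 539)
(96 + p)*107 = (96 + 539)*107 = 635*107 = 67945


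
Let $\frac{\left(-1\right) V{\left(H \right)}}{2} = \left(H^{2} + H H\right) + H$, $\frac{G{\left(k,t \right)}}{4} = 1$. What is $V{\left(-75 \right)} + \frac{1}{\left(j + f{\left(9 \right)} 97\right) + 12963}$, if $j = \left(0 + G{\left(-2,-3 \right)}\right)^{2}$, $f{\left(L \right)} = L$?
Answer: $- \frac{309592199}{13852} \approx -22350.0$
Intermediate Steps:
$G{\left(k,t \right)} = 4$ ($G{\left(k,t \right)} = 4 \cdot 1 = 4$)
$V{\left(H \right)} = - 4 H^{2} - 2 H$ ($V{\left(H \right)} = - 2 \left(\left(H^{2} + H H\right) + H\right) = - 2 \left(\left(H^{2} + H^{2}\right) + H\right) = - 2 \left(2 H^{2} + H\right) = - 2 \left(H + 2 H^{2}\right) = - 4 H^{2} - 2 H$)
$j = 16$ ($j = \left(0 + 4\right)^{2} = 4^{2} = 16$)
$V{\left(-75 \right)} + \frac{1}{\left(j + f{\left(9 \right)} 97\right) + 12963} = \left(-2\right) \left(-75\right) \left(1 + 2 \left(-75\right)\right) + \frac{1}{\left(16 + 9 \cdot 97\right) + 12963} = \left(-2\right) \left(-75\right) \left(1 - 150\right) + \frac{1}{\left(16 + 873\right) + 12963} = \left(-2\right) \left(-75\right) \left(-149\right) + \frac{1}{889 + 12963} = -22350 + \frac{1}{13852} = - \frac{309592199}{13852}$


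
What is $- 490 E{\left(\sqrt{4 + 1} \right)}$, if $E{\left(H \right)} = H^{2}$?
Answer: $-2450$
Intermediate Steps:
$- 490 E{\left(\sqrt{4 + 1} \right)} = - 490 \left(\sqrt{4 + 1}\right)^{2} = - 490 \left(\sqrt{5}\right)^{2} = \left(-490\right) 5 = -2450$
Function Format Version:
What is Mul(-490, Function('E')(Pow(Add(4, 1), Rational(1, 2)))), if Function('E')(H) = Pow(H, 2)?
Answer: -2450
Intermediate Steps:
Mul(-490, Function('E')(Pow(Add(4, 1), Rational(1, 2)))) = Mul(-490, Pow(Pow(Add(4, 1), Rational(1, 2)), 2)) = Mul(-490, Pow(Pow(5, Rational(1, 2)), 2)) = Mul(-490, 5) = -2450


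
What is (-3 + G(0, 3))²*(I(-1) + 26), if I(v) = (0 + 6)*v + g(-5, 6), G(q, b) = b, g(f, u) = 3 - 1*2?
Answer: 0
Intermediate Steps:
g(f, u) = 1 (g(f, u) = 3 - 2 = 1)
I(v) = 1 + 6*v (I(v) = (0 + 6)*v + 1 = 6*v + 1 = 1 + 6*v)
(-3 + G(0, 3))²*(I(-1) + 26) = (-3 + 3)²*((1 + 6*(-1)) + 26) = 0²*((1 - 6) + 26) = 0*(-5 + 26) = 0*21 = 0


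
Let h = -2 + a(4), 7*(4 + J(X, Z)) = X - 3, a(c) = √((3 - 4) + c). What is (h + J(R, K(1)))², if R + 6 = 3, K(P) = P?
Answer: 2451/49 - 96*√3/7 ≈ 26.267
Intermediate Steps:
a(c) = √(-1 + c)
R = -3 (R = -6 + 3 = -3)
J(X, Z) = -31/7 + X/7 (J(X, Z) = -4 + (X - 3)/7 = -4 + (-3 + X)/7 = -4 + (-3/7 + X/7) = -31/7 + X/7)
h = -2 + √3 (h = -2 + √(-1 + 4) = -2 + √3 ≈ -0.26795)
(h + J(R, K(1)))² = ((-2 + √3) + (-31/7 + (⅐)*(-3)))² = ((-2 + √3) + (-31/7 - 3/7))² = ((-2 + √3) - 34/7)² = (-48/7 + √3)²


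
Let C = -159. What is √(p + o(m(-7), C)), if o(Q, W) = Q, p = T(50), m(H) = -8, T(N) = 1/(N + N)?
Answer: I*√799/10 ≈ 2.8267*I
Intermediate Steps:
T(N) = 1/(2*N)
p = 1/100 (p = (½)/50 = (½)*(1/50) = 1/100 ≈ 0.010000)
√(p + o(m(-7), C)) = √(1/100 - 8) = √(-799/100) = I*√799/10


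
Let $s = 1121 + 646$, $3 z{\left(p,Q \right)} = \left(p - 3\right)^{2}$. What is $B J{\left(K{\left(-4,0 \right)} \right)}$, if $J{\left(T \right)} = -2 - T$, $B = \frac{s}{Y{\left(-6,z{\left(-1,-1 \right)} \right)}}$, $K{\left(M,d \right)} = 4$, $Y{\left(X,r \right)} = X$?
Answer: $1767$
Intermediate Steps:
$z{\left(p,Q \right)} = \frac{\left(-3 + p\right)^{2}}{3}$ ($z{\left(p,Q \right)} = \frac{\left(p - 3\right)^{2}}{3} = \frac{\left(-3 + p\right)^{2}}{3}$)
$s = 1767$
$B = - \frac{589}{2}$ ($B = \frac{1767}{-6} = 1767 \left(- \frac{1}{6}\right) = - \frac{589}{2} \approx -294.5$)
$B J{\left(K{\left(-4,0 \right)} \right)} = - \frac{589 \left(-2 - 4\right)}{2} = \left(- \frac{589}{2}\right) \left(-6\right) = 1767$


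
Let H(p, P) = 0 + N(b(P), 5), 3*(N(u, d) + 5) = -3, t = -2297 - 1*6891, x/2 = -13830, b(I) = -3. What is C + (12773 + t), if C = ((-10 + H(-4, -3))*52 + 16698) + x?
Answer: -8209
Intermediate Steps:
x = -27660 (x = 2*(-13830) = -27660)
t = -9188 (t = -2297 - 6891 = -9188)
N(u, d) = -6 (N(u, d) = -5 + (1/3)*(-3) = -5 - 1 = -6)
H(p, P) = -6 (H(p, P) = 0 - 6 = -6)
C = -11794 (C = ((-10 - 6)*52 + 16698) - 27660 = (-16*52 + 16698) - 27660 = (-832 + 16698) - 27660 = 15866 - 27660 = -11794)
C + (12773 + t) = -11794 + (12773 - 9188) = -11794 + 3585 = -8209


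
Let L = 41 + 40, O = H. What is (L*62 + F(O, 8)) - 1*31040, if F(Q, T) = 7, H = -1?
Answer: -26011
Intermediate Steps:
O = -1
L = 81
(L*62 + F(O, 8)) - 1*31040 = (81*62 + 7) - 1*31040 = (5022 + 7) - 31040 = 5029 - 31040 = -26011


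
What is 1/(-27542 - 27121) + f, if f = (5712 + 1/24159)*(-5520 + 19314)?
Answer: 34684032580255013/440201139 ≈ 7.8791e+7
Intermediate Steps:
f = 634506568982/8053 (f = (5712 + 1/24159)*13794 = (137996209/24159)*13794 = 634506568982/8053 ≈ 7.8791e+7)
1/(-27542 - 27121) + f = 1/(-27542 - 27121) + 634506568982/8053 = 1/(-54663) + 634506568982/8053 = -1/54663 + 634506568982/8053 = 34684032580255013/440201139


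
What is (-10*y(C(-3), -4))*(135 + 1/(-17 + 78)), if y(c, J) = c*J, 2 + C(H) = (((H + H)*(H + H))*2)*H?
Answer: -71817920/61 ≈ -1.1773e+6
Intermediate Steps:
C(H) = -2 + 8*H³ (C(H) = -2 + (((H + H)*(H + H))*2)*H = -2 + (((2*H)*(2*H))*2)*H = -2 + ((4*H²)*2)*H = -2 + (8*H²)*H = -2 + 8*H³)
y(c, J) = J*c
(-10*y(C(-3), -4))*(135 + 1/(-17 + 78)) = (-(-40)*(-2 + 8*(-3)³))*(135 + 1/(-17 + 78)) = (-(-40)*(-2 + 8*(-27)))*(135 + 1/61) = (-(-40)*(-2 - 216))*(135 + 1/61) = -(-40)*(-218)*(8236/61) = -10*872*(8236/61) = -8720*8236/61 = -71817920/61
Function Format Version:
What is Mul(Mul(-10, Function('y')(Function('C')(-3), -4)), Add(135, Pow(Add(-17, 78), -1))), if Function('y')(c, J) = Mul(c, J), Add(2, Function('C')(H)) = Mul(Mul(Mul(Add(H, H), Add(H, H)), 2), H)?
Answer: Rational(-71817920, 61) ≈ -1.1773e+6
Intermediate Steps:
Function('C')(H) = Add(-2, Mul(8, Pow(H, 3))) (Function('C')(H) = Add(-2, Mul(Mul(Mul(Add(H, H), Add(H, H)), 2), H)) = Add(-2, Mul(Mul(Mul(Mul(2, H), Mul(2, H)), 2), H)) = Add(-2, Mul(Mul(Mul(4, Pow(H, 2)), 2), H)) = Add(-2, Mul(Mul(8, Pow(H, 2)), H)) = Add(-2, Mul(8, Pow(H, 3))))
Function('y')(c, J) = Mul(J, c)
Mul(Mul(-10, Function('y')(Function('C')(-3), -4)), Add(135, Pow(Add(-17, 78), -1))) = Mul(Mul(-10, Mul(-4, Add(-2, Mul(8, Pow(-3, 3))))), Add(135, Pow(Add(-17, 78), -1))) = Mul(Mul(-10, Mul(-4, Add(-2, Mul(8, -27)))), Add(135, Pow(61, -1))) = Mul(Mul(-10, Mul(-4, Add(-2, -216))), Add(135, Rational(1, 61))) = Mul(Mul(-10, Mul(-4, -218)), Rational(8236, 61)) = Mul(Mul(-10, 872), Rational(8236, 61)) = Mul(-8720, Rational(8236, 61)) = Rational(-71817920, 61)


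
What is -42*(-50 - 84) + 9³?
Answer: 6357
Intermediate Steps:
-42*(-50 - 84) + 9³ = -42*(-134) + 729 = 5628 + 729 = 6357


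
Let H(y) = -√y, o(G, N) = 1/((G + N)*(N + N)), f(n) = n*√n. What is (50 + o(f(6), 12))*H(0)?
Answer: 0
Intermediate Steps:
f(n) = n^(3/2)
o(G, N) = 1/(2*N*(G + N)) (o(G, N) = 1/((G + N)*(2*N)) = 1/(2*N*(G + N)))
(50 + o(f(6), 12))*H(0) = (50 + (½)/(12*(6^(3/2) + 12)))*(-√0) = (50 + (½)*(1/12)/(6*√6 + 12))*(-1*0) = (50 + (½)*(1/12)/(12 + 6*√6))*0 = (50 + 1/(24*(12 + 6*√6)))*0 = 0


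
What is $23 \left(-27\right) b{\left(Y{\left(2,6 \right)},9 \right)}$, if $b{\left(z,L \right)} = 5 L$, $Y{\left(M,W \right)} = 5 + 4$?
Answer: $-27945$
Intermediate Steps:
$Y{\left(M,W \right)} = 9$
$23 \left(-27\right) b{\left(Y{\left(2,6 \right)},9 \right)} = 23 \left(-27\right) 5 \cdot 9 = \left(-621\right) 45 = -27945$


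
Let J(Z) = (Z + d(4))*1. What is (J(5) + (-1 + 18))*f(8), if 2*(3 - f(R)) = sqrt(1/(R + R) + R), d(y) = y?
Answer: 78 - 13*sqrt(129)/4 ≈ 41.087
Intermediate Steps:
f(R) = 3 - sqrt(R + 1/(2*R))/2 (f(R) = 3 - sqrt(1/(R + R) + R)/2 = 3 - sqrt(1/(2*R) + R)/2 = 3 - sqrt(R + 1/(2*R))/2)
J(Z) = 4 + Z (J(Z) = (Z + 4)*1 = (4 + Z)*1 = 4 + Z)
(J(5) + (-1 + 18))*f(8) = ((4 + 5) + (-1 + 18))*(3 - sqrt(2/8 + 4*8)/4) = (9 + 17)*(3 - sqrt(2*(1/8) + 32)/4) = 26*(3 - sqrt(1/4 + 32)/4) = 26*(3 - sqrt(129)/8) = 78 - 13*sqrt(129)/4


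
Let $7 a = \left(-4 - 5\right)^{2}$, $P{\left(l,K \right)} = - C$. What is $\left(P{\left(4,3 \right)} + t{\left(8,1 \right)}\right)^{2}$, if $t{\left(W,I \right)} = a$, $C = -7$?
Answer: $\frac{16900}{49} \approx 344.9$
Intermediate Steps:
$P{\left(l,K \right)} = 7$ ($P{\left(l,K \right)} = \left(-1\right) \left(-7\right) = 7$)
$a = \frac{81}{7}$ ($a = \frac{\left(-4 - 5\right)^{2}}{7} = \frac{\left(-9\right)^{2}}{7} = \frac{1}{7} \cdot 81 = \frac{81}{7} \approx 11.571$)
$t{\left(W,I \right)} = \frac{81}{7}$
$\left(P{\left(4,3 \right)} + t{\left(8,1 \right)}\right)^{2} = \left(7 + \frac{81}{7}\right)^{2} = \left(\frac{130}{7}\right)^{2} = \frac{16900}{49}$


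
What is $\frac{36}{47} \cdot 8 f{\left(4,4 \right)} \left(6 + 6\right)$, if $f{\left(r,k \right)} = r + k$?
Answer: $\frac{27648}{47} \approx 588.25$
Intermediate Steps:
$f{\left(r,k \right)} = k + r$
$\frac{36}{47} \cdot 8 f{\left(4,4 \right)} \left(6 + 6\right) = \frac{36}{47} \cdot 8 \left(4 + 4\right) \left(6 + 6\right) = 36 \cdot \frac{1}{47} \cdot 8 \cdot 8 \cdot 12 = \frac{36}{47} \cdot 8 \cdot 96 = \frac{288}{47} \cdot 96 = \frac{27648}{47}$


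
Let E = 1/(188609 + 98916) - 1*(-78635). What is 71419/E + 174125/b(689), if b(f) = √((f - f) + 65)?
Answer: 20534747975/22609528376 + 34825*√65/13 ≈ 21598.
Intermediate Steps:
b(f) = √65 (b(f) = √(0 + 65) = √65)
E = 22609528376/287525 (E = 1/287525 + 78635 = 22609528376/287525 ≈ 78635.)
71419/E + 174125/b(689) = 71419/(22609528376/287525) + 174125/(√65) = 71419*(287525/22609528376) + 174125*(√65/65) = 20534747975/22609528376 + 34825*√65/13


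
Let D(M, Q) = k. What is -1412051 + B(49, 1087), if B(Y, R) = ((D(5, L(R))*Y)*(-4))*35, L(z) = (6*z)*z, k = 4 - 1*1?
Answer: -1432631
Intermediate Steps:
k = 3 (k = 4 - 1 = 3)
L(z) = 6*z²
D(M, Q) = 3
B(Y, R) = -420*Y (B(Y, R) = ((3*Y)*(-4))*35 = -12*Y*35 = -420*Y)
-1412051 + B(49, 1087) = -1412051 - 420*49 = -1412051 - 20580 = -1432631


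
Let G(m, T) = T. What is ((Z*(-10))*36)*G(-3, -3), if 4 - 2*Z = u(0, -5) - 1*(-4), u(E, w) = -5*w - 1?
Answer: -12960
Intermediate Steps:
u(E, w) = -1 - 5*w
Z = -12 (Z = 2 - ((-1 - 5*(-5)) - 1*(-4))/2 = 2 - ((-1 + 25) + 4)/2 = 2 - (24 + 4)/2 = 2 - ½*28 = 2 - 14 = -12)
((Z*(-10))*36)*G(-3, -3) = (-12*(-10)*36)*(-3) = (120*36)*(-3) = 4320*(-3) = -12960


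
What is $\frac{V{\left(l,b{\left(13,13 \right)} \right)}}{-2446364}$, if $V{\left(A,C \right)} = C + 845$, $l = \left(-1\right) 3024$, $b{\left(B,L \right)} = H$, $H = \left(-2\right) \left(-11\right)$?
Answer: $- \frac{867}{2446364} \approx -0.0003544$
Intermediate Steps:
$H = 22$
$b{\left(B,L \right)} = 22$
$l = -3024$
$V{\left(A,C \right)} = 845 + C$
$\frac{V{\left(l,b{\left(13,13 \right)} \right)}}{-2446364} = \frac{845 + 22}{-2446364} = 867 \left(- \frac{1}{2446364}\right) = - \frac{867}{2446364}$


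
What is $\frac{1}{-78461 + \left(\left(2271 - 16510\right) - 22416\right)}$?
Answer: $- \frac{1}{115116} \approx -8.6869 \cdot 10^{-6}$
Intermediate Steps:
$\frac{1}{-78461 + \left(\left(2271 - 16510\right) - 22416\right)} = \frac{1}{-78461 - 36655} = \frac{1}{-115116} = - \frac{1}{115116}$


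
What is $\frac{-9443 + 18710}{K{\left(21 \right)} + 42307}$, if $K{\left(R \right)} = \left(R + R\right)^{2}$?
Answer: $\frac{9267}{44071} \approx 0.21027$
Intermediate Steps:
$K{\left(R \right)} = 4 R^{2}$ ($K{\left(R \right)} = \left(2 R\right)^{2} = 4 R^{2}$)
$\frac{-9443 + 18710}{K{\left(21 \right)} + 42307} = \frac{-9443 + 18710}{4 \cdot 21^{2} + 42307} = \frac{9267}{4 \cdot 441 + 42307} = \frac{9267}{1764 + 42307} = \frac{9267}{44071}$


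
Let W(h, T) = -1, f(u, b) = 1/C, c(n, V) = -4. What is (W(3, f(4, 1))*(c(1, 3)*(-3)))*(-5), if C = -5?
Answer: 60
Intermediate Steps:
f(u, b) = -⅕ (f(u, b) = 1/(-5) = -⅕)
(W(3, f(4, 1))*(c(1, 3)*(-3)))*(-5) = -(-4)*(-3)*(-5) = -1*12*(-5) = -12*(-5) = 60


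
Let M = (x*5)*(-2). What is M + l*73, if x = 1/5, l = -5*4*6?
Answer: -8762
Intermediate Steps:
l = -120 (l = -20*6 = -120)
x = ⅕ ≈ 0.20000
M = -2 (M = ((⅕)*5)*(-2) = 1*(-2) = -2)
M + l*73 = -2 - 120*73 = -2 - 8760 = -8762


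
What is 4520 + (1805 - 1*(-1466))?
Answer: 7791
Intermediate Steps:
4520 + (1805 - 1*(-1466)) = 4520 + (1805 + 1466) = 4520 + 3271 = 7791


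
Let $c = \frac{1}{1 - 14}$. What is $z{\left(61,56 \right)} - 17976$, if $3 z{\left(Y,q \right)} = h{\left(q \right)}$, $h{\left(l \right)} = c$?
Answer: $- \frac{701065}{39} \approx -17976.0$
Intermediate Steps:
$c = - \frac{1}{13}$ ($c = \frac{1}{-13} = - \frac{1}{13} \approx -0.076923$)
$h{\left(l \right)} = - \frac{1}{13}$
$z{\left(Y,q \right)} = - \frac{1}{39}$ ($z{\left(Y,q \right)} = \frac{1}{3} \left(- \frac{1}{13}\right) = - \frac{1}{39}$)
$z{\left(61,56 \right)} - 17976 = - \frac{1}{39} - 17976 = - \frac{701065}{39}$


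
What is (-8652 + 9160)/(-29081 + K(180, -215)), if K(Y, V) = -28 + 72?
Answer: -508/29037 ≈ -0.017495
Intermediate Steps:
K(Y, V) = 44
(-8652 + 9160)/(-29081 + K(180, -215)) = (-8652 + 9160)/(-29081 + 44) = 508/(-29037) = 508*(-1/29037) = -508/29037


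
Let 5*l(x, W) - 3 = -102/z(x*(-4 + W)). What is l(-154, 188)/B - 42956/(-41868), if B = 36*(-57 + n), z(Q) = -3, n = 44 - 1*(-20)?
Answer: 515497/488460 ≈ 1.0554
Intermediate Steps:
n = 64 (n = 44 + 20 = 64)
B = 252 (B = 36*(-57 + 64) = 36*7 = 252)
l(x, W) = 37/5 (l(x, W) = ⅗ + (-102/(-3))/5 = ⅗ + (-102*(-⅓))/5 = ⅗ + (⅕)*34 = ⅗ + 34/5 = 37/5)
l(-154, 188)/B - 42956/(-41868) = (37/5)/252 - 42956/(-41868) = (37/5)*(1/252) - 42956*(-1/41868) = 37/1260 + 10739/10467 = 515497/488460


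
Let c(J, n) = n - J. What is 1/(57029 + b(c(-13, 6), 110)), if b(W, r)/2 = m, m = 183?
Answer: 1/57395 ≈ 1.7423e-5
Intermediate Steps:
b(W, r) = 366 (b(W, r) = 2*183 = 366)
1/(57029 + b(c(-13, 6), 110)) = 1/(57029 + 366) = 1/57395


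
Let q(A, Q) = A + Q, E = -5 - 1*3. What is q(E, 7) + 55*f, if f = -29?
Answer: -1596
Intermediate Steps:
E = -8 (E = -5 - 3 = -8)
q(E, 7) + 55*f = (-8 + 7) + 55*(-29) = -1 - 1595 = -1596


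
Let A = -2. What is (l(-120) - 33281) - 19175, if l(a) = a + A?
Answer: -52578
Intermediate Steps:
l(a) = -2 + a (l(a) = a - 2 = -2 + a)
(l(-120) - 33281) - 19175 = ((-2 - 120) - 33281) - 19175 = (-122 - 33281) - 19175 = -33403 - 19175 = -52578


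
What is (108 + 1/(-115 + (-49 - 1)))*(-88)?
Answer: -142552/15 ≈ -9503.5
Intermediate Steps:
(108 + 1/(-115 + (-49 - 1)))*(-88) = (108 + 1/(-115 - 50))*(-88) = (108 + 1/(-165))*(-88) = (108 - 1/165)*(-88) = (17819/165)*(-88) = -142552/15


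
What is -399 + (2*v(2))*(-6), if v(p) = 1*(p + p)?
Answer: -447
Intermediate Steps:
v(p) = 2*p (v(p) = 1*(2*p) = 2*p)
-399 + (2*v(2))*(-6) = -399 + (2*(2*2))*(-6) = -399 + (2*4)*(-6) = -399 + 8*(-6) = -399 - 48 = -447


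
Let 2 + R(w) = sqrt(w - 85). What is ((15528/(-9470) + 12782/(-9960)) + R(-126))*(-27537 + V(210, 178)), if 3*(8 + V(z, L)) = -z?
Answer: 514977407/3788 - 27615*I*sqrt(211) ≈ 1.3595e+5 - 4.0113e+5*I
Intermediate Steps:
R(w) = -2 + sqrt(-85 + w) (R(w) = -2 + sqrt(w - 85) = -2 + sqrt(-85 + w))
V(z, L) = -8 - z/3 (V(z, L) = -8 + (-z)/3 = -8 - z/3)
((15528/(-9470) + 12782/(-9960)) + R(-126))*(-27537 + V(210, 178)) = ((15528/(-9470) + 12782/(-9960)) + (-2 + sqrt(-85 - 126)))*(-27537 + (-8 - 1/3*210)) = ((15528*(-1/9470) + 12782*(-1/9960)) + (-2 + sqrt(-211)))*(-27537 + (-8 - 70)) = ((-7764/4735 - 77/60) + (-2 + I*sqrt(211)))*(-27537 - 78) = (-166087/56820 + (-2 + I*sqrt(211)))*(-27615) = (-279727/56820 + I*sqrt(211))*(-27615) = 514977407/3788 - 27615*I*sqrt(211)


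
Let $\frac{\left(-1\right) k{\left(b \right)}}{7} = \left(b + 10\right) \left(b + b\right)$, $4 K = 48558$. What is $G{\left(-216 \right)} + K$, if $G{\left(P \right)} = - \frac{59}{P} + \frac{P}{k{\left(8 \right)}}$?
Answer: $\frac{18355499}{1512} \approx 12140.0$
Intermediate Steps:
$K = \frac{24279}{2}$ ($K = \frac{1}{4} \cdot 48558 = \frac{24279}{2} \approx 12140.0$)
$k{\left(b \right)} = - 14 b \left(10 + b\right)$ ($k{\left(b \right)} = - 7 \left(b + 10\right) \left(b + b\right) = - 7 \left(10 + b\right) 2 b = - 7 \cdot 2 b \left(10 + b\right) = - 14 b \left(10 + b\right)$)
$G{\left(P \right)} = - \frac{59}{P} - \frac{P}{2016}$ ($G{\left(P \right)} = - \frac{59}{P} + \frac{P}{\left(-14\right) 8 \left(10 + 8\right)} = - \frac{59}{P} + \frac{P}{\left(-14\right) 8 \cdot 18} = - \frac{59}{P} + \frac{P}{-2016} = - \frac{59}{P} + P \left(- \frac{1}{2016}\right) = - \frac{59}{P} - \frac{P}{2016}$)
$G{\left(-216 \right)} + K = \left(- \frac{59}{-216} - - \frac{3}{28}\right) + \frac{24279}{2} = \left(\left(-59\right) \left(- \frac{1}{216}\right) + \frac{3}{28}\right) + \frac{24279}{2} = \left(\frac{59}{216} + \frac{3}{28}\right) + \frac{24279}{2} = \frac{575}{1512} + \frac{24279}{2} = \frac{18355499}{1512}$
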